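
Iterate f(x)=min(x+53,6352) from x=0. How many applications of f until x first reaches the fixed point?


Step 1: x=0, cap=6352, increment=53
Step 2: x grows by 53 each step until capped at 6352; fixed point is x=6352
Step 3: iterations = ceil(6352/53) = 120

120


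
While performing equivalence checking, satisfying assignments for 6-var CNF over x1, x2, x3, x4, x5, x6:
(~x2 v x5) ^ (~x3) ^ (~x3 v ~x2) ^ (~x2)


CNF with 4 clauses over 6 vars (64 assignments).
An assignment satisfies CNF iff every clause has >=1 true literal.
Check each row (bits = x1,x2,x3,x4,x5,x6; clause T/F shown):
  row 0 [000000]: clauses=TTTT -> 1
  row 1 [000001]: clauses=TTTT -> 1
  row 2 [000010]: clauses=TTTT -> 1
  row 3 [000011]: clauses=TTTT -> 1
  row 4 [000100]: clauses=TTTT -> 1
  (every remaining row is evaluated the same way; all 64 results are listed next)
Full result column, 8 rows per line (x1,x2,x3 fixed per line; x4,x5,x6 runs 000..111 left to right):
  rows 0-7 [x1,x2,x3=000]: 11111111  (ones: 8)
  rows 8-15 [x1,x2,x3=001]: 00000000  (ones: 0)
  rows 16-23 [x1,x2,x3=010]: 00000000  (ones: 0)
  rows 24-31 [x1,x2,x3=011]: 00000000  (ones: 0)
  rows 32-39 [x1,x2,x3=100]: 11111111  (ones: 8)
  rows 40-47 [x1,x2,x3=101]: 00000000  (ones: 0)
  rows 48-55 [x1,x2,x3=110]: 00000000  (ones: 0)
  rows 56-63 [x1,x2,x3=111]: 00000000  (ones: 0)
Satisfying assignments = 8+0+0+0+8+0+0+0 = 16

16


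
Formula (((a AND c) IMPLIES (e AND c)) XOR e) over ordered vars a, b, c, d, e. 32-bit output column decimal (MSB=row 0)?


Formula: (((a AND c) IMPLIES (e AND c)) XOR e) over a, b, c, d, e (32 rows)
Evaluate each row (bits = a,b,c,d,e, MSB first):
  row 0 [00000]: (((0 AND 0) IMPLIES (0 AND 0)) XOR 0) -> 1
  row 1 [00001]: (((0 AND 0) IMPLIES (1 AND 0)) XOR 1) -> 0
  row 2 [00010]: (((0 AND 0) IMPLIES (0 AND 0)) XOR 0) -> 1
  row 3 [00011]: (((0 AND 0) IMPLIES (1 AND 0)) XOR 1) -> 0
  row 4 [00100]: (((0 AND 1) IMPLIES (0 AND 1)) XOR 0) -> 1
  row 5 [00101]: (((0 AND 1) IMPLIES (1 AND 1)) XOR 1) -> 0
  row 6 [00110]: (((0 AND 1) IMPLIES (0 AND 1)) XOR 0) -> 1
  row 7 [00111]: (((0 AND 1) IMPLIES (1 AND 1)) XOR 1) -> 0
  row 8 [01000]: (((0 AND 0) IMPLIES (0 AND 0)) XOR 0) -> 1
  row 9 [01001]: (((0 AND 0) IMPLIES (1 AND 0)) XOR 1) -> 0
  row 10 [01010]: (((0 AND 0) IMPLIES (0 AND 0)) XOR 0) -> 1
  row 11 [01011]: (((0 AND 0) IMPLIES (1 AND 0)) XOR 1) -> 0
  row 12 [01100]: (((0 AND 1) IMPLIES (0 AND 1)) XOR 0) -> 1
  row 13 [01101]: (((0 AND 1) IMPLIES (1 AND 1)) XOR 1) -> 0
  row 14 [01110]: (((0 AND 1) IMPLIES (0 AND 1)) XOR 0) -> 1
  row 15 [01111]: (((0 AND 1) IMPLIES (1 AND 1)) XOR 1) -> 0
  row 16 [10000]: (((1 AND 0) IMPLIES (0 AND 0)) XOR 0) -> 1
  row 17 [10001]: (((1 AND 0) IMPLIES (1 AND 0)) XOR 1) -> 0
  row 18 [10010]: (((1 AND 0) IMPLIES (0 AND 0)) XOR 0) -> 1
  row 19 [10011]: (((1 AND 0) IMPLIES (1 AND 0)) XOR 1) -> 0
  row 20 [10100]: (((1 AND 1) IMPLIES (0 AND 1)) XOR 0) -> 0
  row 21 [10101]: (((1 AND 1) IMPLIES (1 AND 1)) XOR 1) -> 0
  row 22 [10110]: (((1 AND 1) IMPLIES (0 AND 1)) XOR 0) -> 0
  row 23 [10111]: (((1 AND 1) IMPLIES (1 AND 1)) XOR 1) -> 0
  row 24 [11000]: (((1 AND 0) IMPLIES (0 AND 0)) XOR 0) -> 1
  row 25 [11001]: (((1 AND 0) IMPLIES (1 AND 0)) XOR 1) -> 0
  row 26 [11010]: (((1 AND 0) IMPLIES (0 AND 0)) XOR 0) -> 1
  row 27 [11011]: (((1 AND 0) IMPLIES (1 AND 0)) XOR 1) -> 0
  row 28 [11100]: (((1 AND 1) IMPLIES (0 AND 1)) XOR 0) -> 0
  row 29 [11101]: (((1 AND 1) IMPLIES (1 AND 1)) XOR 1) -> 0
  row 30 [11110]: (((1 AND 1) IMPLIES (0 AND 1)) XOR 0) -> 0
  row 31 [11111]: (((1 AND 1) IMPLIES (1 AND 1)) XOR 1) -> 0
Full result column, 4 rows per line (a,b,c fixed per line; d,e runs 00..11 left to right):
  rows 0-3 [a,b,c=000]: 1010  = hex A
  rows 4-7 [a,b,c=001]: 1010  = hex A
  rows 8-11 [a,b,c=010]: 1010  = hex A
  rows 12-15 [a,b,c=011]: 1010  = hex A
  rows 16-19 [a,b,c=100]: 1010  = hex A
  rows 20-23 [a,b,c=101]: 0000  = hex 0
  rows 24-27 [a,b,c=110]: 1010  = hex A
  rows 28-31 [a,b,c=111]: 0000  = hex 0
Output column (row 0 .. row 31) = 10101010101010101010000010100000
Output column grouped in 4s = 1010 1010 1010 1010 1010 0000 1010 0000 = 0xAAAAA0A0
Convert to decimal digit by digit (value = value*16 + digit):
  A -> 10
  10*16 + 10 (A) = 170
  170*16 + 10 (A) = 2730
  2730*16 + 10 (A) = 43690
  43690*16 + 10 (A) = 699050
  699050*16 + 0 = 11184800
  11184800*16 + 10 (A) = 178956810
  178956810*16 + 0 = 2863308960
Decimal = 2863308960

2863308960


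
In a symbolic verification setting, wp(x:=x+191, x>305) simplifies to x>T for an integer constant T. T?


Formula: wp(x:=E, P) = P[E/x] (substitute E for x in postcondition)
Step 1: Postcondition: x>305
Step 2: Substitute x+191 for x: x+191>305
Step 3: Solve for x: x > 305-191 = 114

114


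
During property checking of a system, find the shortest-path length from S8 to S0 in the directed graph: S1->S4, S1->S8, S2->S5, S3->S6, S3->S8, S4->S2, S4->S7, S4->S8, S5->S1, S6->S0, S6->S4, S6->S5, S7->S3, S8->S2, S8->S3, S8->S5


BFS layer-by-layer from S8:
  dist 0: {S8}
  dist 1: {S2, S3, S5}
  dist 2: {S1, S6}
  dist 3: {S0, S4}
  -> S0 reached at distance 3
Shortest path length = 3

3


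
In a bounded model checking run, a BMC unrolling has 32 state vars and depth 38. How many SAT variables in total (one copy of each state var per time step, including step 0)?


BMC unrolls to depth k, creating one copy of each state var for steps 0..k.
Step count = 38 + 1 = 39 (steps 0 through 38)
Vars per step = 32
Total = 32 * 39 = 1248

1248


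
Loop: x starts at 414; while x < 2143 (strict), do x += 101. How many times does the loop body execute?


Step 1: x goes from 414 toward 2143 by 101; the body runs while x<2143, so iterations = ceil((bound-start)/step)
Step 2: Distance=1729
Step 3: ceil(1729/101)=18

18


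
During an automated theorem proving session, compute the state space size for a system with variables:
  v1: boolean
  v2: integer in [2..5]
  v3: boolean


State space = product of domain sizes of all variables.
Domain sizes:
  v1 (boolean): 2
  v2 (integer in [2..5]): 4
  v3 (boolean): 2
Product = 2 * 4 * 2 = 16

16


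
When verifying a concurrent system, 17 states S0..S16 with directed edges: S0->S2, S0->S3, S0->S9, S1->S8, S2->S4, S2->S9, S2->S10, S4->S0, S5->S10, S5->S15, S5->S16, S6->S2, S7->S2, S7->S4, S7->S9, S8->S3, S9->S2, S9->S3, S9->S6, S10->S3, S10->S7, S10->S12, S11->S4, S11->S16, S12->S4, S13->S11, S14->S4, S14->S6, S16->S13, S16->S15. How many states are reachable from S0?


BFS from S0:
  layer 0: {S0}
  layer 1: {S2, S3, S9}
  layer 2: {S4, S6, S10}
  layer 3: {S7, S12}
Reachable set: {S0, S2, S3, S4, S6, S7, S9, S10, S12}
Count = 9

9


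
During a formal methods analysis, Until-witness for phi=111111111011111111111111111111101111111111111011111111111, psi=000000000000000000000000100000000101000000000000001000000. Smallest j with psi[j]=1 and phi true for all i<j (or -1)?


(phi U psi) at 0: need smallest j with psi[j]=1 and phi[i]=1 for all i in [0,j).
Scan from step 0:
  step 0: phi=1, psi=0 -> continue
  step 1: phi=1, psi=0 -> continue
  step 2: phi=1, psi=0 -> continue
  step 3: phi=1, psi=0 -> continue
  step 9: phi=0 -> phi-prefix broken from here
  step 24: psi=1 but phi already failed -> not a witness
  step 33: psi=1 but phi already failed -> not a witness
  step 35: psi=1 but phi already failed -> not a witness
  step 50: psi=1 but phi already failed -> not a witness
  end of trace: no witness -> -1
Witness step = -1

-1


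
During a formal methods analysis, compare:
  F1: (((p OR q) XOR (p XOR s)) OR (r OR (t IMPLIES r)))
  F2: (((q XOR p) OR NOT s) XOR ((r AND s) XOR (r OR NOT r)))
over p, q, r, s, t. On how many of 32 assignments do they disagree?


F1 = (((p OR q) XOR (p XOR s)) OR (r OR (t IMPLIES r)))
F2 = (((q XOR p) OR NOT s) XOR ((r AND s) XOR (r OR NOT r)))
Evaluate both on each of 32 rows (bits = p,q,r,s,t):
  row 0 [00000]: F1=1 F2=0 (differ) -> 1
  row 1 [00001]: F1=0 F2=0 -> 0
  row 2 [00010]: F1=1 F2=1 -> 0
  row 3 [00011]: F1=1 F2=1 -> 0
  row 4 [00100]: F1=1 F2=0 (differ) -> 1
  row 5 [00101]: F1=1 F2=0 (differ) -> 1
  row 6 [00110]: F1=1 F2=0 (differ) -> 1
  row 7 [00111]: F1=1 F2=0 (differ) -> 1
  row 8 [01000]: F1=1 F2=0 (differ) -> 1
  row 9 [01001]: F1=1 F2=0 (differ) -> 1
  row 10 [01010]: F1=1 F2=0 (differ) -> 1
  row 11 [01011]: F1=0 F2=0 -> 0
  row 12 [01100]: F1=1 F2=0 (differ) -> 1
  row 13 [01101]: F1=1 F2=0 (differ) -> 1
  row 14 [01110]: F1=1 F2=1 -> 0
  row 15 [01111]: F1=1 F2=1 -> 0
  row 16 [10000]: F1=1 F2=0 (differ) -> 1
  row 17 [10001]: F1=0 F2=0 -> 0
  row 18 [10010]: F1=1 F2=0 (differ) -> 1
  row 19 [10011]: F1=1 F2=0 (differ) -> 1
  row 20 [10100]: F1=1 F2=0 (differ) -> 1
  row 21 [10101]: F1=1 F2=0 (differ) -> 1
  row 22 [10110]: F1=1 F2=1 -> 0
  row 23 [10111]: F1=1 F2=1 -> 0
  row 24 [11000]: F1=1 F2=0 (differ) -> 1
  row 25 [11001]: F1=0 F2=0 -> 0
  row 26 [11010]: F1=1 F2=1 -> 0
  row 27 [11011]: F1=1 F2=1 -> 0
  row 28 [11100]: F1=1 F2=0 (differ) -> 1
  row 29 [11101]: F1=1 F2=0 (differ) -> 1
  row 30 [11110]: F1=1 F2=0 (differ) -> 1
  row 31 [11111]: F1=1 F2=0 (differ) -> 1
Full result column, 8 rows per line (p,q fixed per line; r,s,t runs 000..111 left to right):
  rows 0-7 [p,q=00]: 10001111  (ones: 5)
  rows 8-15 [p,q=01]: 11101100  (ones: 5)
  rows 16-23 [p,q=10]: 10111100  (ones: 5)
  rows 24-31 [p,q=11]: 10001111  (ones: 5)
Disagreements = 5+5+5+5 = 20

20


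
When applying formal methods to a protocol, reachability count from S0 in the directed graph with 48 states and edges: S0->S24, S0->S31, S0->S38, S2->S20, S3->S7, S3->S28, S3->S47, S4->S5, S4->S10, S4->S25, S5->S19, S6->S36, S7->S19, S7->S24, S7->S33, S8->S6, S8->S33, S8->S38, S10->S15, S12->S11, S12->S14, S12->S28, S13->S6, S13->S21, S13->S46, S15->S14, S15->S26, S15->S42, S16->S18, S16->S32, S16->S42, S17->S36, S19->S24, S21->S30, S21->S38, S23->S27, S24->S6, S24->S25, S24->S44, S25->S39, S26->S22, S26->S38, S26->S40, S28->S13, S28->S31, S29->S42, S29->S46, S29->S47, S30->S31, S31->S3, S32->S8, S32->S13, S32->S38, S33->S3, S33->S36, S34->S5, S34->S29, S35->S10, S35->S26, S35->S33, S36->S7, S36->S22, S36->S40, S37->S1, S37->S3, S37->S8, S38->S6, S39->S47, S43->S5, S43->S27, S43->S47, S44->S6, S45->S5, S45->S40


BFS from S0:
  layer 0: {S0}
  layer 1: {S24, S31, S38}
  layer 2: {S3, S6, S25, S44}
  layer 3: {S7, S28, S36, S39, S47}
  layer 4: {S13, S19, S22, S33, S40}
  layer 5: {S21, S46}
  layer 6: {S30}
Reachable set: {S0, S3, S6, S7, S13, S19, S21, S22, S24, S25, S28, S30, S31, S33, S36, S38, S39, S40, S44, S46, S47}
Count = 21

21


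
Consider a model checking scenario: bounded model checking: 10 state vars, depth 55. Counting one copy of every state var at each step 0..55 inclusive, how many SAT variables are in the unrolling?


BMC unrolls to depth k, creating one copy of each state var for steps 0..k.
Step count = 55 + 1 = 56 (steps 0 through 55)
Vars per step = 10
Total = 10 * 56 = 560

560


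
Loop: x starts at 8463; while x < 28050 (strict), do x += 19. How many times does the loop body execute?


Step 1: x goes from 8463 toward 28050 by 19; the body runs while x<28050, so iterations = ceil((bound-start)/step)
Step 2: Distance=19587
Step 3: ceil(19587/19)=1031

1031


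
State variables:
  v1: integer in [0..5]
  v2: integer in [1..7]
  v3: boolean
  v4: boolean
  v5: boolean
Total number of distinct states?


State space = product of domain sizes of all variables.
Domain sizes:
  v1 (integer in [0..5]): 6
  v2 (integer in [1..7]): 7
  v3 (boolean): 2
  v4 (boolean): 2
  v5 (boolean): 2
Product = 6 * 7 * 2 * 2 * 2 = 336

336


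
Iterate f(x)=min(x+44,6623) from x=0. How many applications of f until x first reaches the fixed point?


Step 1: x=0, cap=6623, increment=44
Step 2: x grows by 44 each step until capped at 6623; fixed point is x=6623
Step 3: iterations = ceil(6623/44) = 151

151


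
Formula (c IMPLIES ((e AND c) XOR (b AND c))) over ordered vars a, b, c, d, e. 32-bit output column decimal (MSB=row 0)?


Formula: (c IMPLIES ((e AND c) XOR (b AND c))) over a, b, c, d, e (32 rows)
Evaluate each row (bits = a,b,c,d,e, MSB first):
  row 0 [00000]: (0 IMPLIES ((0 AND 0) XOR (0 AND 0))) -> 1
  row 1 [00001]: (0 IMPLIES ((1 AND 0) XOR (0 AND 0))) -> 1
  row 2 [00010]: (0 IMPLIES ((0 AND 0) XOR (0 AND 0))) -> 1
  row 3 [00011]: (0 IMPLIES ((1 AND 0) XOR (0 AND 0))) -> 1
  row 4 [00100]: (1 IMPLIES ((0 AND 1) XOR (0 AND 1))) -> 0
  row 5 [00101]: (1 IMPLIES ((1 AND 1) XOR (0 AND 1))) -> 1
  row 6 [00110]: (1 IMPLIES ((0 AND 1) XOR (0 AND 1))) -> 0
  row 7 [00111]: (1 IMPLIES ((1 AND 1) XOR (0 AND 1))) -> 1
  row 8 [01000]: (0 IMPLIES ((0 AND 0) XOR (1 AND 0))) -> 1
  row 9 [01001]: (0 IMPLIES ((1 AND 0) XOR (1 AND 0))) -> 1
  row 10 [01010]: (0 IMPLIES ((0 AND 0) XOR (1 AND 0))) -> 1
  row 11 [01011]: (0 IMPLIES ((1 AND 0) XOR (1 AND 0))) -> 1
  row 12 [01100]: (1 IMPLIES ((0 AND 1) XOR (1 AND 1))) -> 1
  row 13 [01101]: (1 IMPLIES ((1 AND 1) XOR (1 AND 1))) -> 0
  row 14 [01110]: (1 IMPLIES ((0 AND 1) XOR (1 AND 1))) -> 1
  row 15 [01111]: (1 IMPLIES ((1 AND 1) XOR (1 AND 1))) -> 0
  row 16 [10000]: (0 IMPLIES ((0 AND 0) XOR (0 AND 0))) -> 1
  row 17 [10001]: (0 IMPLIES ((1 AND 0) XOR (0 AND 0))) -> 1
  row 18 [10010]: (0 IMPLIES ((0 AND 0) XOR (0 AND 0))) -> 1
  row 19 [10011]: (0 IMPLIES ((1 AND 0) XOR (0 AND 0))) -> 1
  row 20 [10100]: (1 IMPLIES ((0 AND 1) XOR (0 AND 1))) -> 0
  row 21 [10101]: (1 IMPLIES ((1 AND 1) XOR (0 AND 1))) -> 1
  row 22 [10110]: (1 IMPLIES ((0 AND 1) XOR (0 AND 1))) -> 0
  row 23 [10111]: (1 IMPLIES ((1 AND 1) XOR (0 AND 1))) -> 1
  row 24 [11000]: (0 IMPLIES ((0 AND 0) XOR (1 AND 0))) -> 1
  row 25 [11001]: (0 IMPLIES ((1 AND 0) XOR (1 AND 0))) -> 1
  row 26 [11010]: (0 IMPLIES ((0 AND 0) XOR (1 AND 0))) -> 1
  row 27 [11011]: (0 IMPLIES ((1 AND 0) XOR (1 AND 0))) -> 1
  row 28 [11100]: (1 IMPLIES ((0 AND 1) XOR (1 AND 1))) -> 1
  row 29 [11101]: (1 IMPLIES ((1 AND 1) XOR (1 AND 1))) -> 0
  row 30 [11110]: (1 IMPLIES ((0 AND 1) XOR (1 AND 1))) -> 1
  row 31 [11111]: (1 IMPLIES ((1 AND 1) XOR (1 AND 1))) -> 0
Full result column, 4 rows per line (a,b,c fixed per line; d,e runs 00..11 left to right):
  rows 0-3 [a,b,c=000]: 1111  = hex F
  rows 4-7 [a,b,c=001]: 0101  = hex 5
  rows 8-11 [a,b,c=010]: 1111  = hex F
  rows 12-15 [a,b,c=011]: 1010  = hex A
  rows 16-19 [a,b,c=100]: 1111  = hex F
  rows 20-23 [a,b,c=101]: 0101  = hex 5
  rows 24-27 [a,b,c=110]: 1111  = hex F
  rows 28-31 [a,b,c=111]: 1010  = hex A
Output column (row 0 .. row 31) = 11110101111110101111010111111010
Output column grouped in 4s = 1111 0101 1111 1010 1111 0101 1111 1010 = 0xF5FAF5FA
Convert to decimal digit by digit (value = value*16 + digit):
  F -> 15
  15*16 + 5 = 245
  245*16 + 15 (F) = 3935
  3935*16 + 10 (A) = 62970
  62970*16 + 15 (F) = 1007535
  1007535*16 + 5 = 16120565
  16120565*16 + 15 (F) = 257929055
  257929055*16 + 10 (A) = 4126864890
Decimal = 4126864890

4126864890


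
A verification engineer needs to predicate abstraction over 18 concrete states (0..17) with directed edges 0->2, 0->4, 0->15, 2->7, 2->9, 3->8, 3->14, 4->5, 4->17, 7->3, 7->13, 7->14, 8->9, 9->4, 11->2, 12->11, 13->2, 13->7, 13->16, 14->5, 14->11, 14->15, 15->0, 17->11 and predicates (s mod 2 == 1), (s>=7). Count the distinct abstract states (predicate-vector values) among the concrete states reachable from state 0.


BFS from 0:
Concrete reachable: {0, 2, 3, 4, 5, 7, 8, 9, 11, 13, 14, 15, 16, 17}
Abstract via predicates (s mod 2 == 1), (s>=7):
  (0,0) <- {0, 2, 4}
  (0,1) <- {8, 14, 16}
  (1,0) <- {3, 5}
  (1,1) <- {7, 9, 11, 13, 15, 17}
Distinct abstract states = 4

4


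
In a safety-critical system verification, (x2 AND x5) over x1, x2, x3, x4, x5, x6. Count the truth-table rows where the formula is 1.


Formula: (x2 AND x5) over 6 vars (64 rows)
Evaluate each row (x1, x2, x3, x4, x5, x6 as bits, MSB first):
  row 0 [000000]: (0 AND 0) -> 0
  row 1 [000001]: (0 AND 0) -> 0
  row 2 [000010]: (0 AND 1) -> 0
  row 3 [000011]: (0 AND 1) -> 0
  row 4 [000100]: (0 AND 0) -> 0
  (every remaining row is evaluated the same way; all 64 results are listed next)
Full result column, 8 rows per line (x1,x2,x3 fixed per line; x4,x5,x6 runs 000..111 left to right):
  rows 0-7 [x1,x2,x3=000]: 00000000  (ones: 0)
  rows 8-15 [x1,x2,x3=001]: 00000000  (ones: 0)
  rows 16-23 [x1,x2,x3=010]: 00110011  (ones: 4)
  rows 24-31 [x1,x2,x3=011]: 00110011  (ones: 4)
  rows 32-39 [x1,x2,x3=100]: 00000000  (ones: 0)
  rows 40-47 [x1,x2,x3=101]: 00000000  (ones: 0)
  rows 48-55 [x1,x2,x3=110]: 00110011  (ones: 4)
  rows 56-63 [x1,x2,x3=111]: 00110011  (ones: 4)
Count of 1-rows = 0+0+4+4+0+0+4+4 = 16

16


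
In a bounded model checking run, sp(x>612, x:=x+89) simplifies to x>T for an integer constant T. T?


Formula: sp(P, x:=E) = exists old_x. (x = E[old_x/x]) AND P[old_x/x] (old_x is the value of x before the assignment; eliminate old_x by solving x = E[old_x/x] for old_x)
Step 1: Precondition P: x>612, i.e. old_x > 612
Step 2: Assignment gives x = old_x + 89, so old_x = x - 89
Step 3: Substitute into P: x - 89 > 612
Step 4: Simplify: x > 612+89 = 701

701


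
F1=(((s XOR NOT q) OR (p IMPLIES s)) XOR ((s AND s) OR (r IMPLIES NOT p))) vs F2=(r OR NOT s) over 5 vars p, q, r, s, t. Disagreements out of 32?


F1 = (((s XOR NOT q) OR (p IMPLIES s)) XOR ((s AND s) OR (r IMPLIES NOT p)))
F2 = (r OR NOT s)
Evaluate both on each of 32 rows (bits = p,q,r,s,t):
  row 0 [00000]: F1=0 F2=1 (differ) -> 1
  row 1 [00001]: F1=0 F2=1 (differ) -> 1
  row 2 [00010]: F1=0 F2=0 -> 0
  row 3 [00011]: F1=0 F2=0 -> 0
  row 4 [00100]: F1=0 F2=1 (differ) -> 1
  row 5 [00101]: F1=0 F2=1 (differ) -> 1
  row 6 [00110]: F1=0 F2=1 (differ) -> 1
  row 7 [00111]: F1=0 F2=1 (differ) -> 1
  row 8 [01000]: F1=0 F2=1 (differ) -> 1
  row 9 [01001]: F1=0 F2=1 (differ) -> 1
  row 10 [01010]: F1=0 F2=0 -> 0
  row 11 [01011]: F1=0 F2=0 -> 0
  row 12 [01100]: F1=0 F2=1 (differ) -> 1
  row 13 [01101]: F1=0 F2=1 (differ) -> 1
  row 14 [01110]: F1=0 F2=1 (differ) -> 1
  row 15 [01111]: F1=0 F2=1 (differ) -> 1
  row 16 [10000]: F1=0 F2=1 (differ) -> 1
  row 17 [10001]: F1=0 F2=1 (differ) -> 1
  row 18 [10010]: F1=0 F2=0 -> 0
  row 19 [10011]: F1=0 F2=0 -> 0
  row 20 [10100]: F1=1 F2=1 -> 0
  row 21 [10101]: F1=1 F2=1 -> 0
  row 22 [10110]: F1=0 F2=1 (differ) -> 1
  row 23 [10111]: F1=0 F2=1 (differ) -> 1
  row 24 [11000]: F1=1 F2=1 -> 0
  row 25 [11001]: F1=1 F2=1 -> 0
  row 26 [11010]: F1=0 F2=0 -> 0
  row 27 [11011]: F1=0 F2=0 -> 0
  row 28 [11100]: F1=0 F2=1 (differ) -> 1
  row 29 [11101]: F1=0 F2=1 (differ) -> 1
  row 30 [11110]: F1=0 F2=1 (differ) -> 1
  row 31 [11111]: F1=0 F2=1 (differ) -> 1
Full result column, 8 rows per line (p,q fixed per line; r,s,t runs 000..111 left to right):
  rows 0-7 [p,q=00]: 11001111  (ones: 6)
  rows 8-15 [p,q=01]: 11001111  (ones: 6)
  rows 16-23 [p,q=10]: 11000011  (ones: 4)
  rows 24-31 [p,q=11]: 00001111  (ones: 4)
Disagreements = 6+6+4+4 = 20

20


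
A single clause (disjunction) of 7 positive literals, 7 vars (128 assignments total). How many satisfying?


Step 1: Total=2^7=128
Step 2: Unsat when all 7 false: 2^0=1
Step 3: Sat=128-1=127

127


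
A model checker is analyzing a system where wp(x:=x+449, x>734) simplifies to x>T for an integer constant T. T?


Formula: wp(x:=E, P) = P[E/x] (substitute E for x in postcondition)
Step 1: Postcondition: x>734
Step 2: Substitute x+449 for x: x+449>734
Step 3: Solve for x: x > 734-449 = 285

285


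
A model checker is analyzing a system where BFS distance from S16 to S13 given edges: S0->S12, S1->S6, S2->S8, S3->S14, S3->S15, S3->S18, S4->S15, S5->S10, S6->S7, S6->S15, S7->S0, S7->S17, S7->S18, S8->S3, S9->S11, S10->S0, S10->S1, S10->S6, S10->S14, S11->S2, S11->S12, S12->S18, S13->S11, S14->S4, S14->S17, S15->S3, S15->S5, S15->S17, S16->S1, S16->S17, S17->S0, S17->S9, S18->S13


BFS layer-by-layer from S16:
  dist 0: {S16}
  dist 1: {S1, S17}
  dist 2: {S0, S6, S9}
  dist 3: {S7, S11, S12, S15}
  dist 4: {S2, S3, S5, S18}
  dist 5: {S8, S10, S13, S14}
  -> S13 reached at distance 5
Shortest path length = 5

5


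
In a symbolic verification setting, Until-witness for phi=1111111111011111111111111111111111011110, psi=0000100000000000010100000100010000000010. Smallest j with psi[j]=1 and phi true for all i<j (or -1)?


(phi U psi) at 0: need smallest j with psi[j]=1 and phi[i]=1 for all i in [0,j).
Scan from step 0:
  step 0: phi=1, psi=0 -> continue
  step 1: phi=1, psi=0 -> continue
  step 2: phi=1, psi=0 -> continue
  step 3: phi=1, psi=0 -> continue
  step 4: psi=1 and phi held for [0,4) -> witness found
Witness step = 4

4


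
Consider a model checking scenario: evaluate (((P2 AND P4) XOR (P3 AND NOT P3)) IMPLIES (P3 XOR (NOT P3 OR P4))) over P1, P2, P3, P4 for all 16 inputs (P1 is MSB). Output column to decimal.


Formula: (((P2 AND P4) XOR (P3 AND NOT P3)) IMPLIES (P3 XOR (NOT P3 OR P4))) over P1, P2, P3, P4 (16 rows)
Evaluate each row (bits = P1,P2,P3,P4, MSB first):
  row 0 [0000]: (((0 AND 0) XOR (0 AND NOT 0)) IMPLIES (0 XOR (NOT 0 OR 0))) -> 1
  row 1 [0001]: (((0 AND 1) XOR (0 AND NOT 0)) IMPLIES (0 XOR (NOT 0 OR 1))) -> 1
  row 2 [0010]: (((0 AND 0) XOR (1 AND NOT 1)) IMPLIES (1 XOR (NOT 1 OR 0))) -> 1
  row 3 [0011]: (((0 AND 1) XOR (1 AND NOT 1)) IMPLIES (1 XOR (NOT 1 OR 1))) -> 1
  row 4 [0100]: (((1 AND 0) XOR (0 AND NOT 0)) IMPLIES (0 XOR (NOT 0 OR 0))) -> 1
  row 5 [0101]: (((1 AND 1) XOR (0 AND NOT 0)) IMPLIES (0 XOR (NOT 0 OR 1))) -> 1
  row 6 [0110]: (((1 AND 0) XOR (1 AND NOT 1)) IMPLIES (1 XOR (NOT 1 OR 0))) -> 1
  row 7 [0111]: (((1 AND 1) XOR (1 AND NOT 1)) IMPLIES (1 XOR (NOT 1 OR 1))) -> 0
  row 8 [1000]: (((0 AND 0) XOR (0 AND NOT 0)) IMPLIES (0 XOR (NOT 0 OR 0))) -> 1
  row 9 [1001]: (((0 AND 1) XOR (0 AND NOT 0)) IMPLIES (0 XOR (NOT 0 OR 1))) -> 1
  row 10 [1010]: (((0 AND 0) XOR (1 AND NOT 1)) IMPLIES (1 XOR (NOT 1 OR 0))) -> 1
  row 11 [1011]: (((0 AND 1) XOR (1 AND NOT 1)) IMPLIES (1 XOR (NOT 1 OR 1))) -> 1
  row 12 [1100]: (((1 AND 0) XOR (0 AND NOT 0)) IMPLIES (0 XOR (NOT 0 OR 0))) -> 1
  row 13 [1101]: (((1 AND 1) XOR (0 AND NOT 0)) IMPLIES (0 XOR (NOT 0 OR 1))) -> 1
  row 14 [1110]: (((1 AND 0) XOR (1 AND NOT 1)) IMPLIES (1 XOR (NOT 1 OR 0))) -> 1
  row 15 [1111]: (((1 AND 1) XOR (1 AND NOT 1)) IMPLIES (1 XOR (NOT 1 OR 1))) -> 0
Full result column, 4 rows per line (P1,P2 fixed per line; P3,P4 runs 00..11 left to right):
  rows 0-3 [P1,P2=00]: 1111  = hex F
  rows 4-7 [P1,P2=01]: 1110  = hex E
  rows 8-11 [P1,P2=10]: 1111  = hex F
  rows 12-15 [P1,P2=11]: 1110  = hex E
Output column (row 0 .. row 15) = 1111111011111110
Output column grouped in 4s = 1111 1110 1111 1110 = 0xFEFE
Convert to decimal digit by digit (value = value*16 + digit):
  F -> 15
  15*16 + 14 (E) = 254
  254*16 + 15 (F) = 4079
  4079*16 + 14 (E) = 65278
Decimal = 65278

65278


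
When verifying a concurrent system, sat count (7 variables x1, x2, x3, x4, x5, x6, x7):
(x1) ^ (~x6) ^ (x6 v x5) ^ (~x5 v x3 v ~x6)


CNF with 4 clauses over 7 vars (128 assignments).
An assignment satisfies CNF iff every clause has >=1 true literal.
Check each row (bits = x1,x2,x3,x4,x5,x6,x7; clause T/F shown):
  row 0 [0000000]: clauses=FTFT -> 0
  row 1 [0000001]: clauses=FTFT -> 0
  row 2 [0000010]: clauses=FFTT -> 0
  row 3 [0000011]: clauses=FFTT -> 0
  row 4 [0000100]: clauses=FTTT -> 0
  (every remaining row is evaluated the same way; all 128 results are listed next)
Full result column, 8 rows per line (x1,x2,x3,x4 fixed per line; x5,x6,x7 runs 000..111 left to right):
  rows 0-7 [x1,x2,x3,x4=0000]: 00000000  (ones: 0)
  rows 8-15 [x1,x2,x3,x4=0001]: 00000000  (ones: 0)
  rows 16-23 [x1,x2,x3,x4=0010]: 00000000  (ones: 0)
  rows 24-31 [x1,x2,x3,x4=0011]: 00000000  (ones: 0)
  rows 32-39 [x1,x2,x3,x4=0100]: 00000000  (ones: 0)
  rows 40-47 [x1,x2,x3,x4=0101]: 00000000  (ones: 0)
  rows 48-55 [x1,x2,x3,x4=0110]: 00000000  (ones: 0)
  rows 56-63 [x1,x2,x3,x4=0111]: 00000000  (ones: 0)
  rows 64-71 [x1,x2,x3,x4=1000]: 00001100  (ones: 2)
  rows 72-79 [x1,x2,x3,x4=1001]: 00001100  (ones: 2)
  rows 80-87 [x1,x2,x3,x4=1010]: 00001100  (ones: 2)
  rows 88-95 [x1,x2,x3,x4=1011]: 00001100  (ones: 2)
  rows 96-103 [x1,x2,x3,x4=1100]: 00001100  (ones: 2)
  rows 104-111 [x1,x2,x3,x4=1101]: 00001100  (ones: 2)
  rows 112-119 [x1,x2,x3,x4=1110]: 00001100  (ones: 2)
  rows 120-127 [x1,x2,x3,x4=1111]: 00001100  (ones: 2)
Satisfying assignments = 0+0+0+0+0+0+0+0+2+2+2+2+2+2+2+2 = 16

16


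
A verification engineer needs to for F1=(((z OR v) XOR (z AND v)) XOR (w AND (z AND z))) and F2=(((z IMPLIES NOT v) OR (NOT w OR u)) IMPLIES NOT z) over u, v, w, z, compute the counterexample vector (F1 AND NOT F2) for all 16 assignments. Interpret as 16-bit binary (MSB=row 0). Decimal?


F1 = (((z OR v) XOR (z AND v)) XOR (w AND (z AND z)))
F2 = (((z IMPLIES NOT v) OR (NOT w OR u)) IMPLIES NOT z)
Counterexample to F1=>F2 is where F1=1 and F2=0.
Evaluate each row (bits = u,v,w,z, MSB first):
  row 0 [0000]: F1=0 F2=1 -> F1&~F2 -> 0
  row 1 [0001]: F1=1 F2=0 -> F1&~F2 -> 1
  row 2 [0010]: F1=0 F2=1 -> F1&~F2 -> 0
  row 3 [0011]: F1=0 F2=0 -> F1&~F2 -> 0
  row 4 [0100]: F1=1 F2=1 -> F1&~F2 -> 0
  row 5 [0101]: F1=0 F2=0 -> F1&~F2 -> 0
  row 6 [0110]: F1=1 F2=1 -> F1&~F2 -> 0
  row 7 [0111]: F1=1 F2=1 -> F1&~F2 -> 0
  row 8 [1000]: F1=0 F2=1 -> F1&~F2 -> 0
  row 9 [1001]: F1=1 F2=0 -> F1&~F2 -> 1
  row 10 [1010]: F1=0 F2=1 -> F1&~F2 -> 0
  row 11 [1011]: F1=0 F2=0 -> F1&~F2 -> 0
  row 12 [1100]: F1=1 F2=1 -> F1&~F2 -> 0
  row 13 [1101]: F1=0 F2=0 -> F1&~F2 -> 0
  row 14 [1110]: F1=1 F2=1 -> F1&~F2 -> 0
  row 15 [1111]: F1=1 F2=0 -> F1&~F2 -> 1
Full result column, 4 rows per line (u,v fixed per line; w,z runs 00..11 left to right):
  rows 0-3 [u,v=00]: 0100  = hex 4
  rows 4-7 [u,v=01]: 0000  = hex 0
  rows 8-11 [u,v=10]: 0100  = hex 4
  rows 12-15 [u,v=11]: 0001  = hex 1
Counterexample vector (row 0 .. row 15) = 0100000001000001
Output column grouped in 4s = 0100 0000 0100 0001 = 0x4041
Convert to decimal digit by digit (value = value*16 + digit):
  4 -> 4
  4*16 + 0 = 64
  64*16 + 4 = 1028
  1028*16 + 1 = 16449
Decimal = 16449

16449


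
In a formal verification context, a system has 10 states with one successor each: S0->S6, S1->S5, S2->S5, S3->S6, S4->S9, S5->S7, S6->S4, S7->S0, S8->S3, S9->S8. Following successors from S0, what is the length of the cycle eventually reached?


Trace from S0 until a state repeats:
  S0 -> S6 -> S4 -> S9 -> S8 -> S3 -> S6
S6 first seen at step 1, revisited at step 6.
Cycle length = 6 - 1 = 5

5


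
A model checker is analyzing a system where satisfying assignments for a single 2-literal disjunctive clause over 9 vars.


Step 1: Total=2^9=512
Step 2: Unsat when all 2 false: 2^7=128
Step 3: Sat=512-128=384

384


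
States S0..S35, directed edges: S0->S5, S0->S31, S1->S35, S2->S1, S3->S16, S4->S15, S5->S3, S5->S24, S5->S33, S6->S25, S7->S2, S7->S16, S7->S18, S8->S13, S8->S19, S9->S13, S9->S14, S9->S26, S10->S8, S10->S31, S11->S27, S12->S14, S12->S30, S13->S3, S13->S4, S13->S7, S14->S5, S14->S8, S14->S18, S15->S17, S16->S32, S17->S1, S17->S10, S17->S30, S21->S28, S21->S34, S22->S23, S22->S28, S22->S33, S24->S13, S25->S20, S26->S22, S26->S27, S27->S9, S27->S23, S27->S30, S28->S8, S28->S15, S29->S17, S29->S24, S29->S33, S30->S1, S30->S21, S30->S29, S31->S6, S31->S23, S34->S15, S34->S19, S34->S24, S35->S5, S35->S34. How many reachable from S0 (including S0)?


BFS from S0:
  layer 0: {S0}
  layer 1: {S5, S31}
  layer 2: {S3, S6, S23, S24, S33}
  layer 3: {S13, S16, S25}
  layer 4: {S4, S7, S20, S32}
  layer 5: {S2, S15, S18}
  layer 6: {S1, S17}
  layer 7: {S10, S30, S35}
  layer 8: {S8, S21, S29, S34}
  layer 9: {S19, S28}
Reachable set: {S0, S1, S2, S3, S4, S5, S6, S7, S8, S10, S13, S15, S16, S17, S18, S19, S20, S21, S23, S24, S25, S28, S29, S30, S31, S32, S33, S34, S35}
Count = 29

29


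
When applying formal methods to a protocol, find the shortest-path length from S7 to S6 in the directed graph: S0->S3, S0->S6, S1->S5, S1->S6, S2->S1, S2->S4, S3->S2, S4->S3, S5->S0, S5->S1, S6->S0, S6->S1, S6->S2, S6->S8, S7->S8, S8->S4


BFS layer-by-layer from S7:
  dist 0: {S7}
  dist 1: {S8}
  dist 2: {S4}
  dist 3: {S3}
  dist 4: {S2}
  dist 5: {S1}
  dist 6: {S5, S6}
  -> S6 reached at distance 6
Shortest path length = 6

6


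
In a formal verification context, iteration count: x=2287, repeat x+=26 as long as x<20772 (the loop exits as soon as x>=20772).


Step 1: x goes from 2287 toward 20772 by 26; the body runs while x<20772, so iterations = ceil((bound-start)/step)
Step 2: Distance=18485
Step 3: ceil(18485/26)=711

711


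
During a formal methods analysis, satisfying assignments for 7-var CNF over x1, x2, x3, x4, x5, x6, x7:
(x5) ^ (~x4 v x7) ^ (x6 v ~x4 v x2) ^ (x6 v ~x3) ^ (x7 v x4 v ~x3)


CNF with 5 clauses over 7 vars (128 assignments).
An assignment satisfies CNF iff every clause has >=1 true literal.
Check each row (bits = x1,x2,x3,x4,x5,x6,x7; clause T/F shown):
  row 0 [0000000]: clauses=FTTTT -> 0
  row 1 [0000001]: clauses=FTTTT -> 0
  row 2 [0000010]: clauses=FTTTT -> 0
  row 3 [0000011]: clauses=FTTTT -> 0
  row 4 [0000100]: clauses=TTTTT -> 1
  (every remaining row is evaluated the same way; all 128 results are listed next)
Full result column, 8 rows per line (x1,x2,x3,x4 fixed per line; x5,x6,x7 runs 000..111 left to right):
  rows 0-7 [x1,x2,x3,x4=0000]: 00001111  (ones: 4)
  rows 8-15 [x1,x2,x3,x4=0001]: 00000001  (ones: 1)
  rows 16-23 [x1,x2,x3,x4=0010]: 00000001  (ones: 1)
  rows 24-31 [x1,x2,x3,x4=0011]: 00000001  (ones: 1)
  rows 32-39 [x1,x2,x3,x4=0100]: 00001111  (ones: 4)
  rows 40-47 [x1,x2,x3,x4=0101]: 00000101  (ones: 2)
  rows 48-55 [x1,x2,x3,x4=0110]: 00000001  (ones: 1)
  rows 56-63 [x1,x2,x3,x4=0111]: 00000001  (ones: 1)
  rows 64-71 [x1,x2,x3,x4=1000]: 00001111  (ones: 4)
  rows 72-79 [x1,x2,x3,x4=1001]: 00000001  (ones: 1)
  rows 80-87 [x1,x2,x3,x4=1010]: 00000001  (ones: 1)
  rows 88-95 [x1,x2,x3,x4=1011]: 00000001  (ones: 1)
  rows 96-103 [x1,x2,x3,x4=1100]: 00001111  (ones: 4)
  rows 104-111 [x1,x2,x3,x4=1101]: 00000101  (ones: 2)
  rows 112-119 [x1,x2,x3,x4=1110]: 00000001  (ones: 1)
  rows 120-127 [x1,x2,x3,x4=1111]: 00000001  (ones: 1)
Satisfying assignments = 4+1+1+1+4+2+1+1+4+1+1+1+4+2+1+1 = 30

30


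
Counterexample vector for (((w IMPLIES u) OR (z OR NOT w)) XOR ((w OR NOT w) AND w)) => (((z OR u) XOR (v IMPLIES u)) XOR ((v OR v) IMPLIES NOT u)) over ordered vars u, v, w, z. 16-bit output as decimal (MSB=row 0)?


F1 = (((w IMPLIES u) OR (z OR NOT w)) XOR ((w OR NOT w) AND w))
F2 = (((z OR u) XOR (v IMPLIES u)) XOR ((v OR v) IMPLIES NOT u))
Counterexample to F1=>F2 is where F1=1 and F2=0.
Evaluate each row (bits = u,v,w,z, MSB first):
  row 0 [0000]: F1=1 F2=0 -> F1&~F2 -> 1
  row 1 [0001]: F1=1 F2=1 -> F1&~F2 -> 0
  row 2 [0010]: F1=1 F2=0 -> F1&~F2 -> 1
  row 3 [0011]: F1=0 F2=1 -> F1&~F2 -> 0
  row 4 [0100]: F1=1 F2=1 -> F1&~F2 -> 0
  row 5 [0101]: F1=1 F2=0 -> F1&~F2 -> 1
  row 6 [0110]: F1=1 F2=1 -> F1&~F2 -> 0
  row 7 [0111]: F1=0 F2=0 -> F1&~F2 -> 0
  row 8 [1000]: F1=1 F2=1 -> F1&~F2 -> 0
  row 9 [1001]: F1=1 F2=1 -> F1&~F2 -> 0
  row 10 [1010]: F1=0 F2=1 -> F1&~F2 -> 0
  row 11 [1011]: F1=0 F2=1 -> F1&~F2 -> 0
  row 12 [1100]: F1=1 F2=0 -> F1&~F2 -> 1
  row 13 [1101]: F1=1 F2=0 -> F1&~F2 -> 1
  row 14 [1110]: F1=0 F2=0 -> F1&~F2 -> 0
  row 15 [1111]: F1=0 F2=0 -> F1&~F2 -> 0
Full result column, 4 rows per line (u,v fixed per line; w,z runs 00..11 left to right):
  rows 0-3 [u,v=00]: 1010  = hex A
  rows 4-7 [u,v=01]: 0100  = hex 4
  rows 8-11 [u,v=10]: 0000  = hex 0
  rows 12-15 [u,v=11]: 1100  = hex C
Counterexample vector (row 0 .. row 15) = 1010010000001100
Output column grouped in 4s = 1010 0100 0000 1100 = 0xA40C
Convert to decimal digit by digit (value = value*16 + digit):
  A -> 10
  10*16 + 4 = 164
  164*16 + 0 = 2624
  2624*16 + 12 (C) = 41996
Decimal = 41996

41996


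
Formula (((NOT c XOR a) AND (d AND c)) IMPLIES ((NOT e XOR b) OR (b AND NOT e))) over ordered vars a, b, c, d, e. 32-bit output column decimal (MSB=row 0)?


Formula: (((NOT c XOR a) AND (d AND c)) IMPLIES ((NOT e XOR b) OR (b AND NOT e))) over a, b, c, d, e (32 rows)
Evaluate each row (bits = a,b,c,d,e, MSB first):
  row 0 [00000]: (((NOT 0 XOR 0) AND (0 AND 0)) IMPLIES ((NOT 0 XOR 0) OR (0 AND NOT 0))) -> 1
  row 1 [00001]: (((NOT 0 XOR 0) AND (0 AND 0)) IMPLIES ((NOT 1 XOR 0) OR (0 AND NOT 1))) -> 1
  row 2 [00010]: (((NOT 0 XOR 0) AND (1 AND 0)) IMPLIES ((NOT 0 XOR 0) OR (0 AND NOT 0))) -> 1
  row 3 [00011]: (((NOT 0 XOR 0) AND (1 AND 0)) IMPLIES ((NOT 1 XOR 0) OR (0 AND NOT 1))) -> 1
  row 4 [00100]: (((NOT 1 XOR 0) AND (0 AND 1)) IMPLIES ((NOT 0 XOR 0) OR (0 AND NOT 0))) -> 1
  row 5 [00101]: (((NOT 1 XOR 0) AND (0 AND 1)) IMPLIES ((NOT 1 XOR 0) OR (0 AND NOT 1))) -> 1
  row 6 [00110]: (((NOT 1 XOR 0) AND (1 AND 1)) IMPLIES ((NOT 0 XOR 0) OR (0 AND NOT 0))) -> 1
  row 7 [00111]: (((NOT 1 XOR 0) AND (1 AND 1)) IMPLIES ((NOT 1 XOR 0) OR (0 AND NOT 1))) -> 1
  row 8 [01000]: (((NOT 0 XOR 0) AND (0 AND 0)) IMPLIES ((NOT 0 XOR 1) OR (1 AND NOT 0))) -> 1
  row 9 [01001]: (((NOT 0 XOR 0) AND (0 AND 0)) IMPLIES ((NOT 1 XOR 1) OR (1 AND NOT 1))) -> 1
  row 10 [01010]: (((NOT 0 XOR 0) AND (1 AND 0)) IMPLIES ((NOT 0 XOR 1) OR (1 AND NOT 0))) -> 1
  row 11 [01011]: (((NOT 0 XOR 0) AND (1 AND 0)) IMPLIES ((NOT 1 XOR 1) OR (1 AND NOT 1))) -> 1
  row 12 [01100]: (((NOT 1 XOR 0) AND (0 AND 1)) IMPLIES ((NOT 0 XOR 1) OR (1 AND NOT 0))) -> 1
  row 13 [01101]: (((NOT 1 XOR 0) AND (0 AND 1)) IMPLIES ((NOT 1 XOR 1) OR (1 AND NOT 1))) -> 1
  row 14 [01110]: (((NOT 1 XOR 0) AND (1 AND 1)) IMPLIES ((NOT 0 XOR 1) OR (1 AND NOT 0))) -> 1
  row 15 [01111]: (((NOT 1 XOR 0) AND (1 AND 1)) IMPLIES ((NOT 1 XOR 1) OR (1 AND NOT 1))) -> 1
  row 16 [10000]: (((NOT 0 XOR 1) AND (0 AND 0)) IMPLIES ((NOT 0 XOR 0) OR (0 AND NOT 0))) -> 1
  row 17 [10001]: (((NOT 0 XOR 1) AND (0 AND 0)) IMPLIES ((NOT 1 XOR 0) OR (0 AND NOT 1))) -> 1
  row 18 [10010]: (((NOT 0 XOR 1) AND (1 AND 0)) IMPLIES ((NOT 0 XOR 0) OR (0 AND NOT 0))) -> 1
  row 19 [10011]: (((NOT 0 XOR 1) AND (1 AND 0)) IMPLIES ((NOT 1 XOR 0) OR (0 AND NOT 1))) -> 1
  row 20 [10100]: (((NOT 1 XOR 1) AND (0 AND 1)) IMPLIES ((NOT 0 XOR 0) OR (0 AND NOT 0))) -> 1
  row 21 [10101]: (((NOT 1 XOR 1) AND (0 AND 1)) IMPLIES ((NOT 1 XOR 0) OR (0 AND NOT 1))) -> 1
  row 22 [10110]: (((NOT 1 XOR 1) AND (1 AND 1)) IMPLIES ((NOT 0 XOR 0) OR (0 AND NOT 0))) -> 1
  row 23 [10111]: (((NOT 1 XOR 1) AND (1 AND 1)) IMPLIES ((NOT 1 XOR 0) OR (0 AND NOT 1))) -> 0
  row 24 [11000]: (((NOT 0 XOR 1) AND (0 AND 0)) IMPLIES ((NOT 0 XOR 1) OR (1 AND NOT 0))) -> 1
  row 25 [11001]: (((NOT 0 XOR 1) AND (0 AND 0)) IMPLIES ((NOT 1 XOR 1) OR (1 AND NOT 1))) -> 1
  row 26 [11010]: (((NOT 0 XOR 1) AND (1 AND 0)) IMPLIES ((NOT 0 XOR 1) OR (1 AND NOT 0))) -> 1
  row 27 [11011]: (((NOT 0 XOR 1) AND (1 AND 0)) IMPLIES ((NOT 1 XOR 1) OR (1 AND NOT 1))) -> 1
  row 28 [11100]: (((NOT 1 XOR 1) AND (0 AND 1)) IMPLIES ((NOT 0 XOR 1) OR (1 AND NOT 0))) -> 1
  row 29 [11101]: (((NOT 1 XOR 1) AND (0 AND 1)) IMPLIES ((NOT 1 XOR 1) OR (1 AND NOT 1))) -> 1
  row 30 [11110]: (((NOT 1 XOR 1) AND (1 AND 1)) IMPLIES ((NOT 0 XOR 1) OR (1 AND NOT 0))) -> 1
  row 31 [11111]: (((NOT 1 XOR 1) AND (1 AND 1)) IMPLIES ((NOT 1 XOR 1) OR (1 AND NOT 1))) -> 1
Full result column, 4 rows per line (a,b,c fixed per line; d,e runs 00..11 left to right):
  rows 0-3 [a,b,c=000]: 1111  = hex F
  rows 4-7 [a,b,c=001]: 1111  = hex F
  rows 8-11 [a,b,c=010]: 1111  = hex F
  rows 12-15 [a,b,c=011]: 1111  = hex F
  rows 16-19 [a,b,c=100]: 1111  = hex F
  rows 20-23 [a,b,c=101]: 1110  = hex E
  rows 24-27 [a,b,c=110]: 1111  = hex F
  rows 28-31 [a,b,c=111]: 1111  = hex F
Output column (row 0 .. row 31) = 11111111111111111111111011111111
Output column grouped in 4s = 1111 1111 1111 1111 1111 1110 1111 1111 = 0xFFFFFEFF
Convert to decimal digit by digit (value = value*16 + digit):
  F -> 15
  15*16 + 15 (F) = 255
  255*16 + 15 (F) = 4095
  4095*16 + 15 (F) = 65535
  65535*16 + 15 (F) = 1048575
  1048575*16 + 14 (E) = 16777214
  16777214*16 + 15 (F) = 268435439
  268435439*16 + 15 (F) = 4294967039
Decimal = 4294967039

4294967039


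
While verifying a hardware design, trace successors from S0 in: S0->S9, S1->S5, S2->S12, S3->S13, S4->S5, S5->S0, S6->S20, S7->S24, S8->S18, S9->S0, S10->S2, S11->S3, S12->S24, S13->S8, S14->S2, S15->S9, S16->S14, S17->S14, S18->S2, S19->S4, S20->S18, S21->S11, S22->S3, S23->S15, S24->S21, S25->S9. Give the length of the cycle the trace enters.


Trace from S0 until a state repeats:
  S0 -> S9 -> S0
S0 first seen at step 0, revisited at step 2.
Cycle length = 2 - 0 = 2

2


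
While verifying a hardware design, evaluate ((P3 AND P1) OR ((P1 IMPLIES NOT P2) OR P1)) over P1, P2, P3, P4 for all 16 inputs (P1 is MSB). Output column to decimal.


Formula: ((P3 AND P1) OR ((P1 IMPLIES NOT P2) OR P1)) over P1, P2, P3, P4 (16 rows)
Evaluate each row (bits = P1,P2,P3,P4, MSB first):
  row 0 [0000]: ((0 AND 0) OR ((0 IMPLIES NOT 0) OR 0)) -> 1
  row 1 [0001]: ((0 AND 0) OR ((0 IMPLIES NOT 0) OR 0)) -> 1
  row 2 [0010]: ((1 AND 0) OR ((0 IMPLIES NOT 0) OR 0)) -> 1
  row 3 [0011]: ((1 AND 0) OR ((0 IMPLIES NOT 0) OR 0)) -> 1
  row 4 [0100]: ((0 AND 0) OR ((0 IMPLIES NOT 1) OR 0)) -> 1
  row 5 [0101]: ((0 AND 0) OR ((0 IMPLIES NOT 1) OR 0)) -> 1
  row 6 [0110]: ((1 AND 0) OR ((0 IMPLIES NOT 1) OR 0)) -> 1
  row 7 [0111]: ((1 AND 0) OR ((0 IMPLIES NOT 1) OR 0)) -> 1
  row 8 [1000]: ((0 AND 1) OR ((1 IMPLIES NOT 0) OR 1)) -> 1
  row 9 [1001]: ((0 AND 1) OR ((1 IMPLIES NOT 0) OR 1)) -> 1
  row 10 [1010]: ((1 AND 1) OR ((1 IMPLIES NOT 0) OR 1)) -> 1
  row 11 [1011]: ((1 AND 1) OR ((1 IMPLIES NOT 0) OR 1)) -> 1
  row 12 [1100]: ((0 AND 1) OR ((1 IMPLIES NOT 1) OR 1)) -> 1
  row 13 [1101]: ((0 AND 1) OR ((1 IMPLIES NOT 1) OR 1)) -> 1
  row 14 [1110]: ((1 AND 1) OR ((1 IMPLIES NOT 1) OR 1)) -> 1
  row 15 [1111]: ((1 AND 1) OR ((1 IMPLIES NOT 1) OR 1)) -> 1
Full result column, 4 rows per line (P1,P2 fixed per line; P3,P4 runs 00..11 left to right):
  rows 0-3 [P1,P2=00]: 1111  = hex F
  rows 4-7 [P1,P2=01]: 1111  = hex F
  rows 8-11 [P1,P2=10]: 1111  = hex F
  rows 12-15 [P1,P2=11]: 1111  = hex F
Output column (row 0 .. row 15) = 1111111111111111
Output column grouped in 4s = 1111 1111 1111 1111 = 0xFFFF
Convert to decimal digit by digit (value = value*16 + digit):
  F -> 15
  15*16 + 15 (F) = 255
  255*16 + 15 (F) = 4095
  4095*16 + 15 (F) = 65535
Decimal = 65535

65535


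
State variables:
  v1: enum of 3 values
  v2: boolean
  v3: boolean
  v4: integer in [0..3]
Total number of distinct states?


State space = product of domain sizes of all variables.
Domain sizes:
  v1 (enum of 3 values): 3
  v2 (boolean): 2
  v3 (boolean): 2
  v4 (integer in [0..3]): 4
Product = 3 * 2 * 2 * 4 = 48

48


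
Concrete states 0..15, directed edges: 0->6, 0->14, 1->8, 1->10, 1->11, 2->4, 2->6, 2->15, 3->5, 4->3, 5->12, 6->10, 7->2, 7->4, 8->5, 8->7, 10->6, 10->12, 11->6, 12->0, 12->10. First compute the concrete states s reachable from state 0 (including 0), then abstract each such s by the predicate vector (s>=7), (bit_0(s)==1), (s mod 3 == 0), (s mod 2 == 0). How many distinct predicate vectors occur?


BFS from 0:
Concrete reachable: {0, 6, 10, 12, 14}
Abstract via predicates (s>=7), (bit_0(s)==1), (s mod 3 == 0), (s mod 2 == 0):
  (0,0,1,1) <- {0, 6}
  (1,0,0,1) <- {10, 14}
  (1,0,1,1) <- {12}
Distinct abstract states = 3

3


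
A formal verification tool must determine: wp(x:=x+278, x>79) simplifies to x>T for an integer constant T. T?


Formula: wp(x:=E, P) = P[E/x] (substitute E for x in postcondition)
Step 1: Postcondition: x>79
Step 2: Substitute x+278 for x: x+278>79
Step 3: Solve for x: x > 79-278 = -199

-199


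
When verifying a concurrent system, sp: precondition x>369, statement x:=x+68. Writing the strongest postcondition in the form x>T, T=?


Formula: sp(P, x:=E) = exists old_x. (x = E[old_x/x]) AND P[old_x/x] (old_x is the value of x before the assignment; eliminate old_x by solving x = E[old_x/x] for old_x)
Step 1: Precondition P: x>369, i.e. old_x > 369
Step 2: Assignment gives x = old_x + 68, so old_x = x - 68
Step 3: Substitute into P: x - 68 > 369
Step 4: Simplify: x > 369+68 = 437

437


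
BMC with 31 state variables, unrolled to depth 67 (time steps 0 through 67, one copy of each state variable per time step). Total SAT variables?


BMC unrolls to depth k, creating one copy of each state var for steps 0..k.
Step count = 67 + 1 = 68 (steps 0 through 67)
Vars per step = 31
Total = 31 * 68 = 2108

2108


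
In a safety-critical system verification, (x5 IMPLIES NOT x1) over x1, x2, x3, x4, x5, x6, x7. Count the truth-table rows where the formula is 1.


Formula: (x5 IMPLIES NOT x1) over 7 vars (128 rows)
Evaluate each row (x1, x2, x3, x4, x5, x6, x7 as bits, MSB first):
  row 0 [0000000]: (0 IMPLIES NOT 0) -> 1
  row 1 [0000001]: (0 IMPLIES NOT 0) -> 1
  row 2 [0000010]: (0 IMPLIES NOT 0) -> 1
  row 3 [0000011]: (0 IMPLIES NOT 0) -> 1
  row 4 [0000100]: (1 IMPLIES NOT 0) -> 1
  (every remaining row is evaluated the same way; all 128 results are listed next)
Full result column, 8 rows per line (x1,x2,x3,x4 fixed per line; x5,x6,x7 runs 000..111 left to right):
  rows 0-7 [x1,x2,x3,x4=0000]: 11111111  (ones: 8)
  rows 8-15 [x1,x2,x3,x4=0001]: 11111111  (ones: 8)
  rows 16-23 [x1,x2,x3,x4=0010]: 11111111  (ones: 8)
  rows 24-31 [x1,x2,x3,x4=0011]: 11111111  (ones: 8)
  rows 32-39 [x1,x2,x3,x4=0100]: 11111111  (ones: 8)
  rows 40-47 [x1,x2,x3,x4=0101]: 11111111  (ones: 8)
  rows 48-55 [x1,x2,x3,x4=0110]: 11111111  (ones: 8)
  rows 56-63 [x1,x2,x3,x4=0111]: 11111111  (ones: 8)
  rows 64-71 [x1,x2,x3,x4=1000]: 11110000  (ones: 4)
  rows 72-79 [x1,x2,x3,x4=1001]: 11110000  (ones: 4)
  rows 80-87 [x1,x2,x3,x4=1010]: 11110000  (ones: 4)
  rows 88-95 [x1,x2,x3,x4=1011]: 11110000  (ones: 4)
  rows 96-103 [x1,x2,x3,x4=1100]: 11110000  (ones: 4)
  rows 104-111 [x1,x2,x3,x4=1101]: 11110000  (ones: 4)
  rows 112-119 [x1,x2,x3,x4=1110]: 11110000  (ones: 4)
  rows 120-127 [x1,x2,x3,x4=1111]: 11110000  (ones: 4)
Count of 1-rows = 8+8+8+8+8+8+8+8+4+4+4+4+4+4+4+4 = 96

96
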